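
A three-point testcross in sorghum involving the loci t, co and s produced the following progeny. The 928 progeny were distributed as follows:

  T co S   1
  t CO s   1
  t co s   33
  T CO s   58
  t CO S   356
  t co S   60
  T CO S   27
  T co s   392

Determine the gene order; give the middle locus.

The two most frequent reciprocal classes, T co s and t CO S, are the parental types, so the F1 was T co s / t CO S.
The two rarest classes, T co S and t CO s, are the double crossovers. Comparing them with the parentals, only the s allele has switched, so s is the middle locus and the order is t – s – co.

s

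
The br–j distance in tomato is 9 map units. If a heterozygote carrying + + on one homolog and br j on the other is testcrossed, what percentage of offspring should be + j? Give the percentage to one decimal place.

A map distance of 9 map units corresponds to a recombination frequency of 0.090.
The F1 is + + / br j, so + j is a recombinant gamete class with expected frequency r/2 = 0.090/2 = 0.0450.
That is 0.0450 = 4.5% of the progeny.

4.5%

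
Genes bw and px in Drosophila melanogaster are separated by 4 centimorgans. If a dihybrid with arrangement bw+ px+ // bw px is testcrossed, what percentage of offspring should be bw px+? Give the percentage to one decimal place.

2.0%

A map distance of 4 centimorgans corresponds to a recombination frequency of 0.040.
The F1 is bw+ px+ / bw px, so bw px+ is a recombinant gamete class with expected frequency r/2 = 0.040/2 = 0.0200.
That is 0.0200 = 2.0% of the progeny.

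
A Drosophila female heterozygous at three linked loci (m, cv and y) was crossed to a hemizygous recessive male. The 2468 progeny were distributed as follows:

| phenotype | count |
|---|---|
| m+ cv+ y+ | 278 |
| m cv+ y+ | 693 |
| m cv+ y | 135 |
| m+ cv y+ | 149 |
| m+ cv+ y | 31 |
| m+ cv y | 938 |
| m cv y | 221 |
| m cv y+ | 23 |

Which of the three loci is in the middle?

The two most frequent reciprocal classes, m cv+ y+ and m+ cv y, are the parental types, so the F1 was m cv+ y+ / m+ cv y.
The two rarest classes, m cv y+ and m+ cv+ y, are the double crossovers. Comparing them with the parentals, only the cv allele has switched, so cv is the middle locus and the order is m – cv – y.

cv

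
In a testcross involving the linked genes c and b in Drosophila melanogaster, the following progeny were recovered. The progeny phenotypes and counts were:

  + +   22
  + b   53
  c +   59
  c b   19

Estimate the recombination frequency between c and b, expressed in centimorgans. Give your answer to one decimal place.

26.8 centimorgans

The two most frequent classes, + b (53) and c + (59), are the parental types, so the F1 was + b / c +.
The recombinant classes are + + and c b: 22 + 19 = 41.
Recombination frequency = 41/153 = 0.2680 ≈ 26.8%, i.e. 26.8 centimorgans.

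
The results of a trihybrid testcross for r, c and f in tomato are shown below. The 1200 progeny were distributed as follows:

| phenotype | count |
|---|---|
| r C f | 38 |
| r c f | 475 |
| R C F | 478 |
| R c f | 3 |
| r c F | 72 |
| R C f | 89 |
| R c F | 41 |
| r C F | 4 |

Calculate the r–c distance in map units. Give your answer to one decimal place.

7.2 map units

The two most frequent reciprocal classes, r c f and R C F, are the parental types, so the F1 was r c f / R C F.
The two rarest classes, R c f and r C F, are the double crossovers. Comparing them with the parentals, only the r allele has switched, so r is the middle locus and the order is c – r – f.
Crossovers in the c–r interval produce the single-crossover classes r C f and R c F (38 + 41 = 79) plus the double crossovers (7).
RF(c–r) = (79 + 7) / 1200 = 86/1200 = 0.0717 → 7.2 map units.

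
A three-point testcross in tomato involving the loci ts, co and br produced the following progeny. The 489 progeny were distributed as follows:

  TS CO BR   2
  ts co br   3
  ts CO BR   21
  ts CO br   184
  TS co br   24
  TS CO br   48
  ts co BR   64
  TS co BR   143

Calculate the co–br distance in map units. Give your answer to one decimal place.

The two most frequent reciprocal classes, TS co BR and ts CO br, are the parental types, so the F1 was TS co BR / ts CO br.
The two rarest classes, TS CO BR and ts co br, are the double crossovers. Comparing them with the parentals, only the co allele has switched, so co is the middle locus and the order is ts – co – br.
Crossovers in the co–br interval produce the single-crossover classes TS co br and ts CO BR (24 + 21 = 45) plus the double crossovers (5).
RF(co–br) = (45 + 5) / 489 = 50/489 = 0.1022 → 10.2 map units.

10.2 map units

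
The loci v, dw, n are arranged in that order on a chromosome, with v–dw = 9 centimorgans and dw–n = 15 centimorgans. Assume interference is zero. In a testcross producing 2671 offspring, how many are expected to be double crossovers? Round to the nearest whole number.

Map distances give recombination frequencies of 0.090 and 0.150 for the two intervals.
With no interference, expected double-crossover frequency = 0.090 × 0.150 = 0.01350.
Expected number = 0.01350 × 2671 = 36.06 ≈ 36.

36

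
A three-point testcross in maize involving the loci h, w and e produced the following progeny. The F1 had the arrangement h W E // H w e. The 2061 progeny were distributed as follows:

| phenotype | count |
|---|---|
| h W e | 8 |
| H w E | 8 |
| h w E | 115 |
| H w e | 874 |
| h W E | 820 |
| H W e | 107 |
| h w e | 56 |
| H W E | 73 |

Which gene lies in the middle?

e

The two rarest classes, h W e and H w E, are the double crossovers. Comparing them with the parentals, only the e allele has switched, so e is the middle locus and the order is w – e – h.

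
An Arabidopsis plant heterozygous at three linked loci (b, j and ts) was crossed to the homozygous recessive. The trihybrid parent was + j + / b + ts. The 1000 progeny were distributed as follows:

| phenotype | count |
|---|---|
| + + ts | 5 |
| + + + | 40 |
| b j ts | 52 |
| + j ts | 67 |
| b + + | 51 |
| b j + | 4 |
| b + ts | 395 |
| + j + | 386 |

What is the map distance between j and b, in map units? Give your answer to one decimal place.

10.1 map units

The two rarest classes, b j + and + + ts, are the double crossovers. Comparing them with the parentals, only the b allele has switched, so b is the middle locus and the order is j – b – ts.
Crossovers in the j–b interval produce the single-crossover classes + + + and b j ts (40 + 52 = 92) plus the double crossovers (9).
RF(j–b) = (92 + 9) / 1000 = 101/1000 = 0.1010 → 10.1 map units.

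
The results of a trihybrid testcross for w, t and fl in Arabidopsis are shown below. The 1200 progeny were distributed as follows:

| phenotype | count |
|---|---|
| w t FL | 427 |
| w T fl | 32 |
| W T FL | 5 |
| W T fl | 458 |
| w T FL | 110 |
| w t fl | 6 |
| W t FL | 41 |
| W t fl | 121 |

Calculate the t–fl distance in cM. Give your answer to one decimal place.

The two most frequent reciprocal classes, w t FL and W T fl, are the parental types, so the F1 was w t FL / W T fl.
The two rarest classes, w t fl and W T FL, are the double crossovers. Comparing them with the parentals, only the fl allele has switched, so fl is the middle locus and the order is w – fl – t.
Crossovers in the fl–t interval produce the single-crossover classes w T FL and W t fl (110 + 121 = 231) plus the double crossovers (11).
RF(fl–t) = (231 + 11) / 1200 = 242/1200 = 0.2017 → 20.2 cM.

20.2 cM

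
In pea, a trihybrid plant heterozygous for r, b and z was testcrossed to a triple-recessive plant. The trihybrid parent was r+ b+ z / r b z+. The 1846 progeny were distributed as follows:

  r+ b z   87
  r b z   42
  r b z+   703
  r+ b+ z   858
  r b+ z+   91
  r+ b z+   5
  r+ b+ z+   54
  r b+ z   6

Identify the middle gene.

r

The two rarest classes, r b+ z and r+ b z+, are the double crossovers. Comparing them with the parentals, only the r allele has switched, so r is the middle locus and the order is z – r – b.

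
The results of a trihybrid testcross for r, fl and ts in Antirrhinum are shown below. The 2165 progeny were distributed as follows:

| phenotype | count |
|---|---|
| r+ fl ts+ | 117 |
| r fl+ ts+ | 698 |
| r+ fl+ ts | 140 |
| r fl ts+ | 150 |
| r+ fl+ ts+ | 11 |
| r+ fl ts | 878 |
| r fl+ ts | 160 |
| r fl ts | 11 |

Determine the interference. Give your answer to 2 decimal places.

0.49

The two most frequent reciprocal classes, r fl+ ts+ and r+ fl ts, are the parental types, so the F1 was r fl+ ts+ / r+ fl ts.
The two rarest classes, r+ fl+ ts+ and r fl ts, are the double crossovers. Comparing them with the parentals, only the r allele has switched, so r is the middle locus and the order is ts – r – fl.
ts–r: (277 + 22)/2165 = 0.1381; r–fl: (290 + 22)/2165 = 0.1441.
Expected DCO frequency = 0.1381 × 0.1441 ≈ 0.01990; observed = 22/2165 ≈ 0.01016.
Coefficient of coincidence = 0.01016/0.01990 ≈ 0.51; interference = 1 − 0.51 = 0.49.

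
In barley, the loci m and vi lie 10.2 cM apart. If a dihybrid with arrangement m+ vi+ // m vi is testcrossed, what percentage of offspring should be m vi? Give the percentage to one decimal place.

44.9%

A map distance of 10.2 cM corresponds to a recombination frequency of 0.102.
The F1 is m+ vi+ / m vi, so m vi is a parental gamete class with expected frequency (1 − r)/2 = 0.898/2 = 0.4490.
That is 0.4490 = 44.9% of the progeny.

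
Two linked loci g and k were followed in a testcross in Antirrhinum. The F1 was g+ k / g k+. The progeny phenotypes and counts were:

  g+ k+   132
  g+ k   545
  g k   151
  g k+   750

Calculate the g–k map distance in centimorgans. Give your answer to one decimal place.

17.9 centimorgans

The recombinant classes are g+ k+ and g k: 132 + 151 = 283.
Recombination frequency = 283/1578 = 0.1793 ≈ 17.9%, i.e. 17.9 centimorgans.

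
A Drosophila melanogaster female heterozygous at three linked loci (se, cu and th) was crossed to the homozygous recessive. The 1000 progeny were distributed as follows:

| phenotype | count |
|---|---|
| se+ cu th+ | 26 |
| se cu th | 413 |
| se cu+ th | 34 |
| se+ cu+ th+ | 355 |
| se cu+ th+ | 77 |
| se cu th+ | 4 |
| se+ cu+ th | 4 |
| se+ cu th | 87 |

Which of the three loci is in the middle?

th

The two most frequent reciprocal classes, se cu th and se+ cu+ th+, are the parental types, so the F1 was se cu th / se+ cu+ th+.
The two rarest classes, se cu th+ and se+ cu+ th, are the double crossovers. Comparing them with the parentals, only the th allele has switched, so th is the middle locus and the order is se – th – cu.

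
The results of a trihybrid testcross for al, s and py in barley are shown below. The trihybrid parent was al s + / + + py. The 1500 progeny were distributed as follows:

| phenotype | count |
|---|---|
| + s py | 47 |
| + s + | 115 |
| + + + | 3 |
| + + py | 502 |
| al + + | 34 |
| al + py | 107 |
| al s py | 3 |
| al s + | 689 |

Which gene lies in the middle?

The two rarest classes, al s py and + + +, are the double crossovers. Comparing them with the parentals, only the py allele has switched, so py is the middle locus and the order is al – py – s.

py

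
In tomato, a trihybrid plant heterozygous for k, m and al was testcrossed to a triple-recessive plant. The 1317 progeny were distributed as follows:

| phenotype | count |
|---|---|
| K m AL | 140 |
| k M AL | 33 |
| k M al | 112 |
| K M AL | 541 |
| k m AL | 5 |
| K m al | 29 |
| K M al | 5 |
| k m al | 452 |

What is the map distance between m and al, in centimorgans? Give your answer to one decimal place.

The two most frequent reciprocal classes, K M AL and k m al, are the parental types, so the F1 was K M AL / k m al.
The two rarest classes, K M al and k m AL, are the double crossovers. Comparing them with the parentals, only the al allele has switched, so al is the middle locus and the order is k – al – m.
Crossovers in the al–m interval produce the single-crossover classes K m AL and k M al (140 + 112 = 252) plus the double crossovers (10).
RF(al–m) = (252 + 10) / 1317 = 262/1317 = 0.1989 → 19.9 centimorgans.

19.9 centimorgans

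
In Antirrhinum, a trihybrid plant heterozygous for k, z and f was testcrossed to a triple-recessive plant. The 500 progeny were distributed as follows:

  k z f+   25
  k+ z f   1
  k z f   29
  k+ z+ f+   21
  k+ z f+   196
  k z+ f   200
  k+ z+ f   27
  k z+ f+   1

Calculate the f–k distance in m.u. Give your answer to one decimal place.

10.8 m.u.

The two most frequent reciprocal classes, k z+ f and k+ z f+, are the parental types, so the F1 was k z+ f / k+ z f+.
The two rarest classes, k z+ f+ and k+ z f, are the double crossovers. Comparing them with the parentals, only the f allele has switched, so f is the middle locus and the order is k – f – z.
Crossovers in the k–f interval produce the single-crossover classes k+ z+ f and k z f+ (27 + 25 = 52) plus the double crossovers (2).
RF(k–f) = (52 + 2) / 500 = 54/500 = 0.1080 → 10.8 m.u.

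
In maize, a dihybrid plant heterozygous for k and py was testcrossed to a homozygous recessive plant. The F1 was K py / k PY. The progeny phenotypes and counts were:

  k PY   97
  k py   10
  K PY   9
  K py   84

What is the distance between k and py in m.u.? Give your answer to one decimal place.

The recombinant classes are K PY and k py: 9 + 10 = 19.
Recombination frequency = 19/200 = 0.0950 ≈ 9.5%, i.e. 9.5 m.u.

9.5 m.u.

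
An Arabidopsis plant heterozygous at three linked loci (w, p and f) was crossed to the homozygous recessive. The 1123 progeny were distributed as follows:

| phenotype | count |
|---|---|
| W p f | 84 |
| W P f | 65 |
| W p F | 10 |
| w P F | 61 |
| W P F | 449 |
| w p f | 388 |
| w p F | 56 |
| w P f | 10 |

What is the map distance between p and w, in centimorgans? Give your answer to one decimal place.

The two most frequent reciprocal classes, W P F and w p f, are the parental types, so the F1 was W P F / w p f.
The two rarest classes, W p F and w P f, are the double crossovers. Comparing them with the parentals, only the p allele has switched, so p is the middle locus and the order is w – p – f.
Crossovers in the w–p interval produce the single-crossover classes w P F and W p f (61 + 84 = 145) plus the double crossovers (20).
RF(w–p) = (145 + 20) / 1123 = 165/1123 = 0.1469 → 14.7 centimorgans.

14.7 centimorgans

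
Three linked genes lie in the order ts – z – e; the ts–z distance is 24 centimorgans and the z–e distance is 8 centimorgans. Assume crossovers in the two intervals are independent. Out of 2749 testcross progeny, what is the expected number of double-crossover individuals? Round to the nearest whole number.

53

Map distances give recombination frequencies of 0.240 and 0.080 for the two intervals.
With no interference, expected double-crossover frequency = 0.240 × 0.080 = 0.01920.
Expected number = 0.01920 × 2749 = 52.78 ≈ 53.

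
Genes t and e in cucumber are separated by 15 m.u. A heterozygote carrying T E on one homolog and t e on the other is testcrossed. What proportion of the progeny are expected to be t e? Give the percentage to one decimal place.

A map distance of 15 m.u. corresponds to a recombination frequency of 0.150.
The F1 is T E / t e, so t e is a parental gamete class with expected frequency (1 − r)/2 = 0.850/2 = 0.4250.
That is 0.4250 = 42.5% of the progeny.

42.5%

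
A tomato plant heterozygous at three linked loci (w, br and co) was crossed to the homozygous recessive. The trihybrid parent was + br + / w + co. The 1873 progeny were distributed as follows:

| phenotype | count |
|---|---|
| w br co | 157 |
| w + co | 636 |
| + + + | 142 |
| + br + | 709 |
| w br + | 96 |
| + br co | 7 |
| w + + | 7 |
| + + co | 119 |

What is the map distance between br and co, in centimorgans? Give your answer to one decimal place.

The two rarest classes, + br co and w + +, are the double crossovers. Comparing them with the parentals, only the co allele has switched, so co is the middle locus and the order is w – co – br.
Crossovers in the co–br interval produce the single-crossover classes + + + and w br co (142 + 157 = 299) plus the double crossovers (14).
RF(co–br) = (299 + 14) / 1873 = 313/1873 = 0.1671 → 16.7 centimorgans.

16.7 centimorgans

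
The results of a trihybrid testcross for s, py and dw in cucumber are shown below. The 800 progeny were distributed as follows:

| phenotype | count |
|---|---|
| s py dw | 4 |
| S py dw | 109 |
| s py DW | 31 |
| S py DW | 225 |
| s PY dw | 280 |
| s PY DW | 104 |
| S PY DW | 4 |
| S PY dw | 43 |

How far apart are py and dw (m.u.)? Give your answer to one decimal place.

The two most frequent reciprocal classes, s PY dw and S py DW, are the parental types, so the F1 was s PY dw / S py DW.
The two rarest classes, s py dw and S PY DW, are the double crossovers. Comparing them with the parentals, only the py allele has switched, so py is the middle locus and the order is dw – py – s.
Crossovers in the dw–py interval produce the single-crossover classes s PY DW and S py dw (104 + 109 = 213) plus the double crossovers (8).
RF(dw–py) = (213 + 8) / 800 = 221/800 = 0.2762 → 27.6 m.u.

27.6 m.u.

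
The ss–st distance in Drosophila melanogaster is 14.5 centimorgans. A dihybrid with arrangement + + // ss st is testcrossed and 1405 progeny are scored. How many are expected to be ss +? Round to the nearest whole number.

102

A map distance of 14.5 centimorgans corresponds to a recombination frequency of 0.145.
The F1 is + + / ss st, so ss + is a recombinant gamete class with expected frequency r/2 = 0.145/2 = 0.0725.
Expected number = 0.0725 × 1405 = 101.86 ≈ 102.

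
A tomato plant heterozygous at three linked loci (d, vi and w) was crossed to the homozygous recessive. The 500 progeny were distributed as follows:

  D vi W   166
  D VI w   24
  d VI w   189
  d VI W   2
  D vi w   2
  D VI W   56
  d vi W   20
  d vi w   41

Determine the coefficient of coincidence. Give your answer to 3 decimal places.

The two most frequent reciprocal classes, d VI w and D vi W, are the parental types, so the F1 was d VI w / D vi W.
The two rarest classes, d VI W and D vi w, are the double crossovers. Comparing them with the parentals, only the w allele has switched, so w is the middle locus and the order is d – w – vi.
d–w: (44 + 4)/500 = 0.0960; w–vi: (97 + 4)/500 = 0.2020.
Expected DCO frequency = 0.0960 × 0.2020 ≈ 0.01939; observed = 4/500 ≈ 0.00800.
Coefficient of coincidence = 0.00800/0.01939 ≈ 0.413.

0.413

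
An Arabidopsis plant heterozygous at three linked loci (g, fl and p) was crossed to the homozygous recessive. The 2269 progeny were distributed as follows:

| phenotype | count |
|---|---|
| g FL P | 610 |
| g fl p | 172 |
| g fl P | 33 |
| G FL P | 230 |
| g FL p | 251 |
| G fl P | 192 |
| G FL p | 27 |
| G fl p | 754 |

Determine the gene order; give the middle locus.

fl

The two most frequent reciprocal classes, G fl p and g FL P, are the parental types, so the F1 was G fl p / g FL P.
The two rarest classes, G FL p and g fl P, are the double crossovers. Comparing them with the parentals, only the fl allele has switched, so fl is the middle locus and the order is p – fl – g.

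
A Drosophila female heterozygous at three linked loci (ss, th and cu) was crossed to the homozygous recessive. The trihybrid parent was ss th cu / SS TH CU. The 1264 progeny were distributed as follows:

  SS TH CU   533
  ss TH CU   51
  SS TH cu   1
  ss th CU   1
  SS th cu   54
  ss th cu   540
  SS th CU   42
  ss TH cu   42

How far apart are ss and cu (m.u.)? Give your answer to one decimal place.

8.5 m.u.

The two rarest classes, ss th CU and SS TH cu, are the double crossovers. Comparing them with the parentals, only the cu allele has switched, so cu is the middle locus and the order is th – cu – ss.
Crossovers in the cu–ss interval produce the single-crossover classes SS th cu and ss TH CU (54 + 51 = 105) plus the double crossovers (2).
RF(cu–ss) = (105 + 2) / 1264 = 107/1264 = 0.0847 → 8.5 m.u.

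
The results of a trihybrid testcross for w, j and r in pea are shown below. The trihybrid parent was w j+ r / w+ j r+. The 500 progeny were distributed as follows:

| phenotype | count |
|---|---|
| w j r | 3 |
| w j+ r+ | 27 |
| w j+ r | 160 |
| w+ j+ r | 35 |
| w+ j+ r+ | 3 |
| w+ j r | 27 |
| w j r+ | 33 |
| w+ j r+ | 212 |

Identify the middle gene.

j

The two rarest classes, w j r and w+ j+ r+, are the double crossovers. Comparing them with the parentals, only the j allele has switched, so j is the middle locus and the order is w – j – r.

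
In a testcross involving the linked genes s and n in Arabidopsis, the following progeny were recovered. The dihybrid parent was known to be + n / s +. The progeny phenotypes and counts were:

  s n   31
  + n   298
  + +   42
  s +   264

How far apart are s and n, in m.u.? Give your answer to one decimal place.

The recombinant classes are + + and s n: 42 + 31 = 73.
Recombination frequency = 73/635 = 0.1150 ≈ 11.5%, i.e. 11.5 m.u.

11.5 m.u.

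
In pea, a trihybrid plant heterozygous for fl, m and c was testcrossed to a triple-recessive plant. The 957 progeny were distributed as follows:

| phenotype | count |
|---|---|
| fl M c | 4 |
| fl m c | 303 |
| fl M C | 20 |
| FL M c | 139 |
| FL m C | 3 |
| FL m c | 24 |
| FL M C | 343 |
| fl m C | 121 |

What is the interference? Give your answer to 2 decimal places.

0.51

The two most frequent reciprocal classes, FL M C and fl m c, are the parental types, so the F1 was FL M C / fl m c.
The two rarest classes, FL m C and fl M c, are the double crossovers. Comparing them with the parentals, only the m allele has switched, so m is the middle locus and the order is c – m – fl.
c–m: (260 + 7)/957 = 0.2790; m–fl: (44 + 7)/957 = 0.0533.
Expected DCO frequency = 0.2790 × 0.0533 ≈ 0.01487; observed = 7/957 ≈ 0.00731.
Coefficient of coincidence = 0.00731/0.01487 ≈ 0.49; interference = 1 − 0.49 = 0.51.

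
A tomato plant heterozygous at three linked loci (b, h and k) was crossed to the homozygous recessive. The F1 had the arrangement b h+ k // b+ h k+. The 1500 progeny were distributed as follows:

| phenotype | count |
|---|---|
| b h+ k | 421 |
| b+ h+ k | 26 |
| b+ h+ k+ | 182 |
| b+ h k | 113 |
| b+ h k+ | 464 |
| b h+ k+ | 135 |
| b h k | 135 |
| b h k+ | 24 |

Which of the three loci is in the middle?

b

The two rarest classes, b+ h+ k and b h k+, are the double crossovers. Comparing them with the parentals, only the b allele has switched, so b is the middle locus and the order is h – b – k.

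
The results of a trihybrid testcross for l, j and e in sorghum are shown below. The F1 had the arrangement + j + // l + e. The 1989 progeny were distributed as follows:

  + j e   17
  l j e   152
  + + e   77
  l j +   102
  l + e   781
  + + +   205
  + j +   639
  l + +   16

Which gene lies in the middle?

The two rarest classes, + j e and l + +, are the double crossovers. Comparing them with the parentals, only the e allele has switched, so e is the middle locus and the order is j – e – l.

e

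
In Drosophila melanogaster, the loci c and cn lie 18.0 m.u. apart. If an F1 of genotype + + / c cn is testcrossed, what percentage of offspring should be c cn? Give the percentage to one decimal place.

A map distance of 18.0 m.u. corresponds to a recombination frequency of 0.180.
The F1 is + + / c cn, so c cn is a parental gamete class with expected frequency (1 − r)/2 = 0.820/2 = 0.4100.
That is 0.4100 = 41.0% of the progeny.

41.0%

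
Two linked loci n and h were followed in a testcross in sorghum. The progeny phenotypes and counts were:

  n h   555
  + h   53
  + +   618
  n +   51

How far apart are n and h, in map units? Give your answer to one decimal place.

8.1 map units

The two most frequent classes, + + (618) and n h (555), are the parental types, so the F1 was + + / n h.
The recombinant classes are + h and n +: 53 + 51 = 104.
Recombination frequency = 104/1277 = 0.0814 ≈ 8.1%, i.e. 8.1 map units.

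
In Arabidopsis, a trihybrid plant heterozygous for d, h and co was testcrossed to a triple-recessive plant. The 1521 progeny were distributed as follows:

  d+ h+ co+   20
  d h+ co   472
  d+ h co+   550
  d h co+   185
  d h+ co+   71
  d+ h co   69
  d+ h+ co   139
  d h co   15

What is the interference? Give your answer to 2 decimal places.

0.15

The two most frequent reciprocal classes, d h+ co and d+ h co+, are the parental types, so the F1 was d h+ co / d+ h co+.
The two rarest classes, d h co and d+ h+ co+, are the double crossovers. Comparing them with the parentals, only the h allele has switched, so h is the middle locus and the order is co – h – d.
co–h: (140 + 35)/1521 = 0.1151; h–d: (324 + 35)/1521 = 0.2360.
Expected DCO frequency = 0.1151 × 0.2360 ≈ 0.02716; observed = 35/1521 ≈ 0.02301.
Coefficient of coincidence = 0.02301/0.02716 ≈ 0.85; interference = 1 − 0.85 = 0.15.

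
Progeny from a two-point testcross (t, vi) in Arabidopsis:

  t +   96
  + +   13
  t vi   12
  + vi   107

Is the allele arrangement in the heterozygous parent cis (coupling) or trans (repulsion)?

The two most frequent classes are + vi (107) and t + (96); these are the parental (non-recombinant) types.
So the F1 carried + vi on one chromosome and t + on the other — the recessive alleles are on opposite chromosomes (trans / repulsion).

trans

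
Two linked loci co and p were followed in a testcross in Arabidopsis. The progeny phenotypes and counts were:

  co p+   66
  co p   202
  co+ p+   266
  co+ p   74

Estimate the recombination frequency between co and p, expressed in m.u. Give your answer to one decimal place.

23.0 m.u.

The two most frequent classes, co+ p+ (266) and co p (202), are the parental types, so the F1 was co+ p+ / co p.
The recombinant classes are co+ p and co p+: 74 + 66 = 140.
Recombination frequency = 140/608 = 0.2303 ≈ 23.0%, i.e. 23.0 m.u.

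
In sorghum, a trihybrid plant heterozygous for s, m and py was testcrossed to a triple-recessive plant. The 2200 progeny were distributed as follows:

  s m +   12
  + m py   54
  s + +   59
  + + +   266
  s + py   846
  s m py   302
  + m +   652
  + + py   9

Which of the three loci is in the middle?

s

The two most frequent reciprocal classes, s + py and + m +, are the parental types, so the F1 was s + py / + m +.
The two rarest classes, + + py and s m +, are the double crossovers. Comparing them with the parentals, only the s allele has switched, so s is the middle locus and the order is m – s – py.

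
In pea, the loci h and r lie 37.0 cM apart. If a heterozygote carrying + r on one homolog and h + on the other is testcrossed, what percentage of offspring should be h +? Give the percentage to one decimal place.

A map distance of 37.0 cM corresponds to a recombination frequency of 0.370.
The F1 is + r / h +, so h + is a parental gamete class with expected frequency (1 − r)/2 = 0.630/2 = 0.3150.
That is 0.3150 = 31.5% of the progeny.

31.5%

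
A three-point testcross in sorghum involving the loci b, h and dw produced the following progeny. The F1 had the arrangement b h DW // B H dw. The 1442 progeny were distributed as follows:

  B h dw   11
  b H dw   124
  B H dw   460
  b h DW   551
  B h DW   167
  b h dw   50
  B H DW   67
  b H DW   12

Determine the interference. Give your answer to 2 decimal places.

0.25

The two rarest classes, b H DW and B h dw, are the double crossovers. Comparing them with the parentals, only the h allele has switched, so h is the middle locus and the order is b – h – dw.
b–h: (291 + 23)/1442 = 0.2178; h–dw: (117 + 23)/1442 = 0.0971.
Expected DCO frequency = 0.2178 × 0.0971 ≈ 0.02115; observed = 23/1442 ≈ 0.01595.
Coefficient of coincidence = 0.01595/0.02115 ≈ 0.75; interference = 1 − 0.75 = 0.25.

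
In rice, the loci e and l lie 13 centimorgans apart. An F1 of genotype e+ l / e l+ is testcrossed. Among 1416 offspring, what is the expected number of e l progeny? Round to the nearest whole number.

A map distance of 13 centimorgans corresponds to a recombination frequency of 0.130.
The F1 is e+ l / e l+, so e l is a recombinant gamete class with expected frequency r/2 = 0.130/2 = 0.0650.
Expected number = 0.0650 × 1416 = 92.04 ≈ 92.

92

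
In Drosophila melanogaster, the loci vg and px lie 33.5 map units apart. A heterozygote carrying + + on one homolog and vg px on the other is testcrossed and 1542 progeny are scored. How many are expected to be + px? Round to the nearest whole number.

258

A map distance of 33.5 map units corresponds to a recombination frequency of 0.335.
The F1 is + + / vg px, so + px is a recombinant gamete class with expected frequency r/2 = 0.335/2 = 0.1675.
Expected number = 0.1675 × 1542 = 258.29 ≈ 258.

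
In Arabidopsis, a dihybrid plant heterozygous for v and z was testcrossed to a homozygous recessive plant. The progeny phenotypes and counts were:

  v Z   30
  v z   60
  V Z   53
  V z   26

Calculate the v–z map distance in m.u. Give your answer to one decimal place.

The two most frequent classes, V Z (53) and v z (60), are the parental types, so the F1 was V Z / v z.
The recombinant classes are V z and v Z: 26 + 30 = 56.
Recombination frequency = 56/169 = 0.3314 ≈ 33.1%, i.e. 33.1 m.u.

33.1 m.u.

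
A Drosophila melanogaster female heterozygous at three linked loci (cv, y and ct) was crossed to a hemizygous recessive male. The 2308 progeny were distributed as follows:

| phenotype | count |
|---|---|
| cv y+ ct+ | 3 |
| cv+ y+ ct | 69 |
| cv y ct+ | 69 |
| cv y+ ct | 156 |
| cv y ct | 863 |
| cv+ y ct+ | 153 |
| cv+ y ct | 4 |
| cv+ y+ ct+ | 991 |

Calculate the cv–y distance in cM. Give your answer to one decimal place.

13.7 cM

The two most frequent reciprocal classes, cv+ y+ ct+ and cv y ct, are the parental types, so the F1 was cv+ y+ ct+ / cv y ct.
The two rarest classes, cv y+ ct+ and cv+ y ct, are the double crossovers. Comparing them with the parentals, only the cv allele has switched, so cv is the middle locus and the order is y – cv – ct.
Crossovers in the y–cv interval produce the single-crossover classes cv+ y ct+ and cv y+ ct (153 + 156 = 309) plus the double crossovers (7).
RF(y–cv) = (309 + 7) / 2308 = 316/2308 = 0.1369 → 13.7 cM.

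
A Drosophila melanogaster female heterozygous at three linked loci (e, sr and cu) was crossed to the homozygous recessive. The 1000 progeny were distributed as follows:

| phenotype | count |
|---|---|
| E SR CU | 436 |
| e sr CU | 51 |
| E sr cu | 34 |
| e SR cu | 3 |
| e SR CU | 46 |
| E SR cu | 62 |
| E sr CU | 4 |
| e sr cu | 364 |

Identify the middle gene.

The two most frequent reciprocal classes, E SR CU and e sr cu, are the parental types, so the F1 was E SR CU / e sr cu.
The two rarest classes, E sr CU and e SR cu, are the double crossovers. Comparing them with the parentals, only the sr allele has switched, so sr is the middle locus and the order is e – sr – cu.

sr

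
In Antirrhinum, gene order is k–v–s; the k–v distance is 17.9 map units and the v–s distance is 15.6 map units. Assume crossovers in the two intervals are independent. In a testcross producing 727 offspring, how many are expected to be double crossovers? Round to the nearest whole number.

20

Map distances give recombination frequencies of 0.179 and 0.156 for the two intervals.
With no interference, expected double-crossover frequency = 0.179 × 0.156 = 0.02792.
Expected number = 0.02792 × 727 = 20.30 ≈ 20.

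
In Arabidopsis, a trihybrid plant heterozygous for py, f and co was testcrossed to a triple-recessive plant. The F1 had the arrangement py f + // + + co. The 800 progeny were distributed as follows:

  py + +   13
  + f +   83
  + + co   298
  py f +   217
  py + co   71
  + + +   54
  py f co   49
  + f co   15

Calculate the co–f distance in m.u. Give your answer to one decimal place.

The two rarest classes, py + + and + f co, are the double crossovers. Comparing them with the parentals, only the f allele has switched, so f is the middle locus and the order is co – f – py.
Crossovers in the co–f interval produce the single-crossover classes py f co and + + + (49 + 54 = 103) plus the double crossovers (28).
RF(co–f) = (103 + 28) / 800 = 131/800 = 0.1638 → 16.4 m.u.

16.4 m.u.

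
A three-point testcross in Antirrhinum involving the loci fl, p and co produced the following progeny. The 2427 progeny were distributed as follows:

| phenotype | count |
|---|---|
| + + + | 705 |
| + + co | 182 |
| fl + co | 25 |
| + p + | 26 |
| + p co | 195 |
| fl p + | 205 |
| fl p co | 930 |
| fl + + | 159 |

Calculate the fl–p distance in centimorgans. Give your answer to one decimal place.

The two most frequent reciprocal classes, fl p co and + + +, are the parental types, so the F1 was fl p co / + + +.
The two rarest classes, fl + co and + p +, are the double crossovers. Comparing them with the parentals, only the p allele has switched, so p is the middle locus and the order is fl – p – co.
Crossovers in the fl–p interval produce the single-crossover classes + p co and fl + + (195 + 159 = 354) plus the double crossovers (51).
RF(fl–p) = (354 + 51) / 2427 = 405/2427 = 0.1669 → 16.7 centimorgans.

16.7 centimorgans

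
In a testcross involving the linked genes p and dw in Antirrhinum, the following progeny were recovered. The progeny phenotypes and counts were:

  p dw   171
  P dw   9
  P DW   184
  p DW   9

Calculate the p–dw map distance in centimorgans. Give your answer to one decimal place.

4.8 centimorgans

The two most frequent classes, P DW (184) and p dw (171), are the parental types, so the F1 was P DW / p dw.
The recombinant classes are P dw and p DW: 9 + 9 = 18.
Recombination frequency = 18/373 = 0.0483 ≈ 4.8%, i.e. 4.8 centimorgans.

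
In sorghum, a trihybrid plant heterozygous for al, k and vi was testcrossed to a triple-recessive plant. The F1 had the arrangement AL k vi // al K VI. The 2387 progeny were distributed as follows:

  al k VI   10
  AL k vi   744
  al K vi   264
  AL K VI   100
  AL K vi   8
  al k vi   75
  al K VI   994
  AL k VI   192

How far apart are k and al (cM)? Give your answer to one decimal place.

The two rarest classes, AL K vi and al k VI, are the double crossovers. Comparing them with the parentals, only the k allele has switched, so k is the middle locus and the order is al – k – vi.
Crossovers in the al–k interval produce the single-crossover classes al k vi and AL K VI (75 + 100 = 175) plus the double crossovers (18).
RF(al–k) = (175 + 18) / 2387 = 193/2387 = 0.0809 → 8.1 cM.

8.1 cM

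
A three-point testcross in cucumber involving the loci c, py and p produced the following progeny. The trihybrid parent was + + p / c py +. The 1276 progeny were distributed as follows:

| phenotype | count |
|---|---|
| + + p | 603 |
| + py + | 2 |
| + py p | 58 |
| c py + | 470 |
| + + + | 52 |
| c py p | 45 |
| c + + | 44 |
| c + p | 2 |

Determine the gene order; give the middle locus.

The two rarest classes, c + p and + py +, are the double crossovers. Comparing them with the parentals, only the c allele has switched, so c is the middle locus and the order is p – c – py.

c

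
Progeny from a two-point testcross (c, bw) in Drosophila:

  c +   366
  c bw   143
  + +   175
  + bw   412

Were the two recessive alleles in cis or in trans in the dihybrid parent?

The two most frequent classes are + bw (412) and c + (366); these are the parental (non-recombinant) types.
So the F1 carried + bw on one chromosome and c + on the other — the recessive alleles are on opposite chromosomes (trans / repulsion).

trans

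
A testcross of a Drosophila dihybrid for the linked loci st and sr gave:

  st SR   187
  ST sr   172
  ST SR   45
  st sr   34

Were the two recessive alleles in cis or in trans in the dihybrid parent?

The two most frequent classes are ST sr (172) and st SR (187); these are the parental (non-recombinant) types.
So the F1 carried ST sr on one chromosome and st SR on the other — the recessive alleles are on opposite chromosomes (trans / repulsion).

trans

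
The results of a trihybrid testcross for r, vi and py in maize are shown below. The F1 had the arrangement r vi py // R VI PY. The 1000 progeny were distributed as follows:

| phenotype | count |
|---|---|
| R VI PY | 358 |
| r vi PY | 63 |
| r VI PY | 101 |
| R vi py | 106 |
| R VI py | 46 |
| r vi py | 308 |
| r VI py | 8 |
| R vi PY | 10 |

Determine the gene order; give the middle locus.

vi

The two rarest classes, r VI py and R vi PY, are the double crossovers. Comparing them with the parentals, only the vi allele has switched, so vi is the middle locus and the order is r – vi – py.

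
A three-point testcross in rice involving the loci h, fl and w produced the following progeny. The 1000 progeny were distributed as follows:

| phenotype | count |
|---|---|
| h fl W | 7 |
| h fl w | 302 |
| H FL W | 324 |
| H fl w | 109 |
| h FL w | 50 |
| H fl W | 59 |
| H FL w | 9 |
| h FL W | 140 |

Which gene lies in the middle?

The two most frequent reciprocal classes, H FL W and h fl w, are the parental types, so the F1 was H FL W / h fl w.
The two rarest classes, H FL w and h fl W, are the double crossovers. Comparing them with the parentals, only the w allele has switched, so w is the middle locus and the order is h – w – fl.

w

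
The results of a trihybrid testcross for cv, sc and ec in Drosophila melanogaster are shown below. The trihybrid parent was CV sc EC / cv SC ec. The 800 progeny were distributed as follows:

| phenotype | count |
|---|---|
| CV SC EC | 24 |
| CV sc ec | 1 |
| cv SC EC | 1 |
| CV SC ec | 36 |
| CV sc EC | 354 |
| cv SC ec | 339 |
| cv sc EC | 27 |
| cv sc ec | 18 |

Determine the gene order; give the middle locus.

The two rarest classes, CV sc ec and cv SC EC, are the double crossovers. Comparing them with the parentals, only the ec allele has switched, so ec is the middle locus and the order is sc – ec – cv.

ec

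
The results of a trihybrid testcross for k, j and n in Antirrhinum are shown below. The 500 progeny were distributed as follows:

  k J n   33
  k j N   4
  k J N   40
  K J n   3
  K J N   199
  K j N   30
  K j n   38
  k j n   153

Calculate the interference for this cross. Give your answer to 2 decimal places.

0.41

The two most frequent reciprocal classes, k j n and K J N, are the parental types, so the F1 was k j n / K J N.
The two rarest classes, k j N and K J n, are the double crossovers. Comparing them with the parentals, only the n allele has switched, so n is the middle locus and the order is k – n – j.
k–n: (78 + 7)/500 = 0.1700; n–j: (63 + 7)/500 = 0.1400.
Expected DCO frequency = 0.1700 × 0.1400 ≈ 0.02380; observed = 7/500 ≈ 0.01400.
Coefficient of coincidence = 0.01400/0.02380 ≈ 0.59; interference = 1 − 0.59 = 0.41.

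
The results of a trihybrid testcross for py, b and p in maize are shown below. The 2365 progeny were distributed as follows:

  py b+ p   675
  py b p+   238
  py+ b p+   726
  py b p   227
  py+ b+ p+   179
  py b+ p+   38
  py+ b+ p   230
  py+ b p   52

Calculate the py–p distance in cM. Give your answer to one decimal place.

23.6 cM

The two most frequent reciprocal classes, py b+ p and py+ b p+, are the parental types, so the F1 was py b+ p / py+ b p+.
The two rarest classes, py b+ p+ and py+ b p, are the double crossovers. Comparing them with the parentals, only the p allele has switched, so p is the middle locus and the order is b – p – py.
Crossovers in the p–py interval produce the single-crossover classes py+ b+ p and py b p+ (230 + 238 = 468) plus the double crossovers (90).
RF(p–py) = (468 + 90) / 2365 = 558/2365 = 0.2359 → 23.6 cM.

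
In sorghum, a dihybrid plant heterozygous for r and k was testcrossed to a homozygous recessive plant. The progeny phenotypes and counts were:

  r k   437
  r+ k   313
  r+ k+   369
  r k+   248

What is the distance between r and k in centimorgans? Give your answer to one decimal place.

The two most frequent classes, r+ k+ (369) and r k (437), are the parental types, so the F1 was r+ k+ / r k.
The recombinant classes are r+ k and r k+: 313 + 248 = 561.
Recombination frequency = 561/1367 = 0.4104 ≈ 41.0%, i.e. 41.0 centimorgans.

41.0 centimorgans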